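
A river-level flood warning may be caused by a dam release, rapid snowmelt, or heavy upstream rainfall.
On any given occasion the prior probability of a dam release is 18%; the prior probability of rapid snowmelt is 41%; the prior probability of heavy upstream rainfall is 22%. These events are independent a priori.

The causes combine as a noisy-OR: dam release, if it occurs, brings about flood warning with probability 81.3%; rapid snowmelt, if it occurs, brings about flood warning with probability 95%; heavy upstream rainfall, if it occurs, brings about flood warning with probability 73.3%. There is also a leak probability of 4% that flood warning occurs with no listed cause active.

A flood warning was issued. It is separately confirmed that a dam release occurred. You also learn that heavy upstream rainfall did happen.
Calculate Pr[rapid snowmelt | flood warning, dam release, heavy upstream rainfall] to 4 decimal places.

Under noisy-OR, P(flood warning | causes) = 1 − (1−0.04)·∏(1−qᵢ) over the active causes.
For the numerator, keep only rapid snowmelt=true terms: 0.997603*0.41 = 0.409017
Denominator P(flood warning | dam release, heavy upstream rainfall): 0.952068*0.59 + 0.997603*0.41 = 0.970737
Posterior = 0.409017 / 0.970737 ≈ 0.4213

Pr[rapid snowmelt | flood warning, dam release, heavy upstream rainfall] ≈ 0.4213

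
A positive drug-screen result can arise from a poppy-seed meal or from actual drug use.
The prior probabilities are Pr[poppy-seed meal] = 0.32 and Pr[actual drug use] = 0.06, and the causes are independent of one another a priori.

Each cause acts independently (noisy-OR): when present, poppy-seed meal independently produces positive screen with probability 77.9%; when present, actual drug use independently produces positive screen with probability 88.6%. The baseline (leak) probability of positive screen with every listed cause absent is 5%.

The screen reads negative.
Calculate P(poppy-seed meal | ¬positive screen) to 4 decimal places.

Under noisy-OR, P(positive screen | causes) = 1 − (1−0.05)·∏(1−qᵢ) over the active causes.
Enumerate the 4 (poppy-seed meal, actual drug use) configurations and weight by the priors:
  P(¬positive screen) = 0.95*0.68*0.94 + 0.1083*0.68*0.06 + 0.20995*0.32*0.94 + 0.023934*0.32*0.06
        = 0.607240 + 0.004419 + 0.063153 + 0.000460 = 0.675272
Keeping only the poppy-seed meal-present terms gives 0.063613, so
  P(poppy-seed meal | ¬positive screen) = 0.063613 / 0.675272 ≈ 0.0942

P(poppy-seed meal | ¬positive screen) ≈ 0.0942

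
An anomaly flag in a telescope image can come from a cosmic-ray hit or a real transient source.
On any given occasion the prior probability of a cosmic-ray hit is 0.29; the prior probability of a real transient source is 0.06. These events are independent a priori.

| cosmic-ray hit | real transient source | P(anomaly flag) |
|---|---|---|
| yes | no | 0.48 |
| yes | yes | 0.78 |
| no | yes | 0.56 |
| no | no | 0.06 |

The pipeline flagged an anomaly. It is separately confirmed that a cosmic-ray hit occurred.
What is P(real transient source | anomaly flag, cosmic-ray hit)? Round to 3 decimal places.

P(real transient source | anomaly flag, cosmic-ray hit) ≈ 0.094

Enumerate both values of real transient source and weight by the priors:
  P(anomaly flag | cosmic-ray hit) = 0.48·0.94 + 0.78·0.06
        = 0.451200 + 0.046800 = 0.498000
Configurations with real transient source contribute 0.046800, so
  P(real transient source | anomaly flag, cosmic-ray hit) = 0.046800 / 0.498000 ≈ 0.094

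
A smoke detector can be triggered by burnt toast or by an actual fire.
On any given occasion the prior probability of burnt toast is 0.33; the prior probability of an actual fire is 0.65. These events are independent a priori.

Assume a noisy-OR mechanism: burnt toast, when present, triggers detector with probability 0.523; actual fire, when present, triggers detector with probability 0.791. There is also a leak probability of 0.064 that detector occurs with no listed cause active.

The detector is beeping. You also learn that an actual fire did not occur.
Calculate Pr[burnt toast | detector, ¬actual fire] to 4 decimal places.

Under noisy-OR, P(detector | causes) = 1 − (1−0.064)·∏(1−qᵢ) over the active causes.
Enumerate both values of burnt toast and weight by the priors:
  P(detector | ¬actual fire) = 0.064·0.67 + 0.553528·0.33
        = 0.042880 + 0.182664 = 0.225544
Configurations with burnt toast contribute 0.182664, so
  P(burnt toast | detector, ¬actual fire) = 0.182664 / 0.225544 ≈ 0.8099

Pr[burnt toast | detector, ¬actual fire] ≈ 0.8099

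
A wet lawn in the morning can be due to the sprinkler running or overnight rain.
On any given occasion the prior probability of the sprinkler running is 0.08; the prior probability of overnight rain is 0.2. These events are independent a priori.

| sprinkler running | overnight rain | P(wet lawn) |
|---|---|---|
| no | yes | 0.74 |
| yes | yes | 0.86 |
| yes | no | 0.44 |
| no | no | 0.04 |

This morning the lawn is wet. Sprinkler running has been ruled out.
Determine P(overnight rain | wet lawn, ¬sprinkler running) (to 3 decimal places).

P(overnight rain | wet lawn, ¬sprinkler running) ≈ 0.822

By total probability over both values of overnight rain:
  P(wet lawn | ¬sprinkler running) = 0.04*0.8 + 0.74*0.2
        = 0.032000 + 0.148000 = 0.180000
The terms with overnight rain present sum to 0.148000, so
  P(overnight rain | wet lawn, ¬sprinkler running) = 0.148000 / 0.180000 ≈ 0.822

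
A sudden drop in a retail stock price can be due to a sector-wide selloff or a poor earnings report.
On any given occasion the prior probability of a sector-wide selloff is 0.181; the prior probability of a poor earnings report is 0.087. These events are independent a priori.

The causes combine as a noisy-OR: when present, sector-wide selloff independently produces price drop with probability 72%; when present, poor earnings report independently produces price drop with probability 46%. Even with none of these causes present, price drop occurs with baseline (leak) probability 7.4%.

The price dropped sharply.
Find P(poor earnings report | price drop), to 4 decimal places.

P(poor earnings report | price drop) ≈ 0.2167

Under noisy-OR, P(price drop | causes) = 1 − (1−0.074)·∏(1−qᵢ) over the active causes.
P(price drop) = 0.074*0.819*0.913 + 0.49996*0.819*0.087 + 0.74072*0.181*0.913 + 0.859989*0.181*0.087 = 0.055333 + 0.035624 + 0.122406 + 0.013542 = 0.226905
Of this, 0.049166 comes from 0.035624 + 0.013542 (the poor earnings report=true cases).
So P(poor earnings report | price drop) = 0.049166/0.226905 ≈ 0.2167.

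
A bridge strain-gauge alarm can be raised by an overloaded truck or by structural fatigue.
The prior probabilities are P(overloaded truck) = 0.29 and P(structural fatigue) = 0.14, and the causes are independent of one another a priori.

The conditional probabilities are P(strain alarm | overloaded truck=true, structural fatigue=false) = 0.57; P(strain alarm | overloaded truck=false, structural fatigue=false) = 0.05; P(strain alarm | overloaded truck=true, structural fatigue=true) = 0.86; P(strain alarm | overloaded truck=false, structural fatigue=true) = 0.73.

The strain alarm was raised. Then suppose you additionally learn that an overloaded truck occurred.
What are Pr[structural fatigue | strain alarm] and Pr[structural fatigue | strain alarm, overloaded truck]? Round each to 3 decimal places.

Pr[structural fatigue | strain alarm] ≈ 0.384; Pr[structural fatigue | strain alarm, overloaded truck] ≈ 0.197

Weight on structural fatigue=true, given the evidence: 0.072562 + 0.034916 = 0.107478
Denominator P(strain alarm): 0.05·0.71·0.86 + 0.73·0.71·0.14 + 0.57·0.29·0.86 + 0.86·0.29·0.14 = 0.280166
P(structural fatigue | strain alarm) = 0.107478/0.280166 ≈ 0.384

Now also conditioning on overloaded truck=true:
Enumerate both values of structural fatigue and weight by the priors:
  P(strain alarm | overloaded truck) = 0.57×0.86 + 0.86×0.14
        = 0.490200 + 0.120400 = 0.610600
Configurations with structural fatigue contribute 0.120400, so
  P(structural fatigue | strain alarm, overloaded truck) = 0.120400 / 0.610600 ≈ 0.197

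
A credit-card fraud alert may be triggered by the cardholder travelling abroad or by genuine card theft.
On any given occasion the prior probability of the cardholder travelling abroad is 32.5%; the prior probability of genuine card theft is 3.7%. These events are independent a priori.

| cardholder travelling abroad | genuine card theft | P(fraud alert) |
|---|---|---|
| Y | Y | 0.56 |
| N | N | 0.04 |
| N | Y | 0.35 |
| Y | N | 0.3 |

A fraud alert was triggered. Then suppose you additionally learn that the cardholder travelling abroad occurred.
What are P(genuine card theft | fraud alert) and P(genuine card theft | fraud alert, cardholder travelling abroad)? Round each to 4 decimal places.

P(genuine card theft | fraud alert) ≈ 0.1143; P(genuine card theft | fraud alert, cardholder travelling abroad) ≈ 0.0669

P(fraud alert) = 0.04·0.675·0.963 + 0.35·0.675·0.037 + 0.3·0.325·0.963 + 0.56·0.325·0.037 = 0.026001 + 0.008741 + 0.093893 + 0.006734 = 0.135369
The genuine card theft-present share is 0.008741 + 0.006734 = 0.015475.
Hence the posterior is 0.015475/0.135369 ≈ 0.1143.

Now condition on the additional information:
P(fraud alert | cardholder travelling abroad) = 0.3·0.963 + 0.56·0.037 = 0.288900 + 0.020720 = 0.309620
The genuine card theft-present share is 0.56·0.037 = 0.020720.
Hence the posterior is 0.020720/0.309620 ≈ 0.0669.
— cardholder travelling abroad explains away the evidence for genuine card theft.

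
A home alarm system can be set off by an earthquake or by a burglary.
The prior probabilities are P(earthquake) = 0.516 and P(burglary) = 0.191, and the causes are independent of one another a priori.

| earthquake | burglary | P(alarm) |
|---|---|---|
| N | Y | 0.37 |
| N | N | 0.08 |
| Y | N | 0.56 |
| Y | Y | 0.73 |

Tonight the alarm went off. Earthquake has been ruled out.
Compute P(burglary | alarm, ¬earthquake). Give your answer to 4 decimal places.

P(burglary | alarm, ¬earthquake) ≈ 0.5220

Sum P(alarm|·) weighted by the priors over both values of burglary:
  P(alarm | ¬earthquake) = 0.08*0.809 + 0.37*0.191
        = 0.064720 + 0.070670 = 0.135390
The terms with burglary present sum to 0.070670, so
  P(burglary | alarm, ¬earthquake) = 0.070670 / 0.135390 ≈ 0.5220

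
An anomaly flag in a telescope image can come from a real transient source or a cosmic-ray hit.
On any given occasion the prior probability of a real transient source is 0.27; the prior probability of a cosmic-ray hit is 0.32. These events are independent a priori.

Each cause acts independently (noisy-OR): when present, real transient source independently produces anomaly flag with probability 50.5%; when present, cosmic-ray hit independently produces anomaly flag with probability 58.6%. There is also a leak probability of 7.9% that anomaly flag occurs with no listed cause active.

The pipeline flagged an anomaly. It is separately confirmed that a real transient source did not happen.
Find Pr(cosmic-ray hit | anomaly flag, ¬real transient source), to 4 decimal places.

Pr(cosmic-ray hit | anomaly flag, ¬real transient source) ≈ 0.7866

Under noisy-OR, P(anomaly flag | causes) = 1 − (1−0.079)·∏(1−qᵢ) over the active causes.
P(anomaly flag | ¬real transient source) = 0.079·0.68 + 0.618706·0.32 = 0.053720 + 0.197986 = 0.251706
The cosmic-ray hit-present share is 0.618706·0.32 = 0.197986.
Hence the posterior is 0.197986/0.251706 ≈ 0.7866.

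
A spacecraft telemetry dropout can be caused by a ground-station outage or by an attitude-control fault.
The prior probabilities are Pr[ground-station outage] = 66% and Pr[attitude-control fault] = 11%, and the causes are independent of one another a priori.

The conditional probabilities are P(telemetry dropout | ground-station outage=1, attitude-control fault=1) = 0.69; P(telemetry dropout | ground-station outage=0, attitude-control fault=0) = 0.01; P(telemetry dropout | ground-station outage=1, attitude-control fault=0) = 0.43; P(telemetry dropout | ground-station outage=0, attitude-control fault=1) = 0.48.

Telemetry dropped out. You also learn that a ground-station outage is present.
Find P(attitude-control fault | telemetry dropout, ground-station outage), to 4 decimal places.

By total probability over both values of attitude-control fault:
  P(telemetry dropout | ground-station outage) = 0.43*0.89 + 0.69*0.11
        = 0.382700 + 0.075900 = 0.458600
Configurations with attitude-control fault contribute 0.075900, so
  P(attitude-control fault | telemetry dropout, ground-station outage) = 0.075900 / 0.458600 ≈ 0.1655

P(attitude-control fault | telemetry dropout, ground-station outage) ≈ 0.1655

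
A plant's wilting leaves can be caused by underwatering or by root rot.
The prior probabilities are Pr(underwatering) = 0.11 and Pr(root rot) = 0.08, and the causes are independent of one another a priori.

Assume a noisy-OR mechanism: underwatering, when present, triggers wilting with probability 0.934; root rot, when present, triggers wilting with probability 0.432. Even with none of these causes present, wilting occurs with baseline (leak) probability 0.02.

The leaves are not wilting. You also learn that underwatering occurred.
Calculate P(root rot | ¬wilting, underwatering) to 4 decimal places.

Under noisy-OR, P(wilting | causes) = 1 − (1−0.02)·∏(1−qᵢ) over the active causes.
Weight on root rot=true, given the evidence: 0.036738·0.08 = 0.002939
Denominator P(¬wilting | underwatering): 0.06468·0.92 + 0.036738·0.08 = 0.062445
Posterior = 0.002939 / 0.062445 ≈ 0.0471

P(root rot | ¬wilting, underwatering) ≈ 0.0471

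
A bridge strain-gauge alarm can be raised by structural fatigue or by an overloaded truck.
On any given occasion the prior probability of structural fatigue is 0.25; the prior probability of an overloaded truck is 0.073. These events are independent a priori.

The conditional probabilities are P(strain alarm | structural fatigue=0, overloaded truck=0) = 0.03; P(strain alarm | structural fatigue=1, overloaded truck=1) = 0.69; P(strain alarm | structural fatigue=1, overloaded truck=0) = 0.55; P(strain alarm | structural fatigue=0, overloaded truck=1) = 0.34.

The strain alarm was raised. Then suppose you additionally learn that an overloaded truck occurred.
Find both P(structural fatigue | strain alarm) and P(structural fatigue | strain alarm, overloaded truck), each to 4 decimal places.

P(strain alarm) = 0.03×0.75×0.927 + 0.34×0.75×0.073 + 0.55×0.25×0.927 + 0.69×0.25×0.073 = 0.020858 + 0.018615 + 0.127463 + 0.012592 = 0.179528
The structural fatigue-present share is 0.127463 + 0.012592 = 0.140055.
So P(structural fatigue | strain alarm) = 0.140055/0.179528 ≈ 0.7801.

With the extra evidence:
Weight on structural fatigue=true, given the evidence: 0.69·0.25 = 0.172500
Denominator P(strain alarm | overloaded truck): 0.34·0.75 + 0.69·0.25 = 0.427500
P(structural fatigue | strain alarm, overloaded truck) = 0.172500/0.427500 ≈ 0.4035

P(structural fatigue | strain alarm) ≈ 0.7801; P(structural fatigue | strain alarm, overloaded truck) ≈ 0.4035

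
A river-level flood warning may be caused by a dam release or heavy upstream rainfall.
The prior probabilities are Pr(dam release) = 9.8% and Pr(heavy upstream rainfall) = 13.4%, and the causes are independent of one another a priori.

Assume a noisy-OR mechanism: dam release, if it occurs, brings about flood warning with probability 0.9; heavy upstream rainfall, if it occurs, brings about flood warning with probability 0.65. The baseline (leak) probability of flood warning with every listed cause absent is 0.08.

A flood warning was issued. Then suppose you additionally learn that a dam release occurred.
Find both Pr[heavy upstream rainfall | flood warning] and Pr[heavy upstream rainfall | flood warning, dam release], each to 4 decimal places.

Pr[heavy upstream rainfall | flood warning] ≈ 0.4042; Pr[heavy upstream rainfall | flood warning, dam release] ≈ 0.1416

Under noisy-OR, P(flood warning | causes) = 1 − (1−0.08)·∏(1−qᵢ) over the active causes.
For the numerator, keep only heavy upstream rainfall=true terms: 0.081949 + 0.012709 = 0.094658
Denominator P(flood warning): 0.08*0.902*0.866 + 0.678*0.902*0.134 + 0.908*0.098*0.866 + 0.9678*0.098*0.134 = 0.234209
P(heavy upstream rainfall | flood warning) = 0.094658/0.234209 ≈ 0.4042

Now condition on the additional information:
P(flood warning | dam release) = 0.908*0.866 + 0.9678*0.134 = 0.786328 + 0.129685 = 0.916013
Of this, 0.129685 comes from 0.9678*0.134 (the heavy upstream rainfall=true cases).
P(heavy upstream rainfall | flood warning, dam release) = 0.129685 / 0.916013 ≈ 0.1416
— dam release explains away the evidence for heavy upstream rainfall.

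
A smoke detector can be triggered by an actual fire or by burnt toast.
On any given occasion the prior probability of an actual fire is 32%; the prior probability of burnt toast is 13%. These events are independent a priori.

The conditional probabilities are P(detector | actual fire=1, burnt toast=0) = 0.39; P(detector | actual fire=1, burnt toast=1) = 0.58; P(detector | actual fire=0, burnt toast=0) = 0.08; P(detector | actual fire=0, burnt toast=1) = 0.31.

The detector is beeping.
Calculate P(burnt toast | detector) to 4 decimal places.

For the numerator, keep only burnt toast=true terms: 0.027404 + 0.024128 = 0.051532
The normalizing constant is 0.08*0.68*0.87 + 0.31*0.68*0.13 + 0.39*0.32*0.87 + 0.58*0.32*0.13 = 0.207436
Posterior = 0.051532 / 0.207436 ≈ 0.2484

P(burnt toast | detector) ≈ 0.2484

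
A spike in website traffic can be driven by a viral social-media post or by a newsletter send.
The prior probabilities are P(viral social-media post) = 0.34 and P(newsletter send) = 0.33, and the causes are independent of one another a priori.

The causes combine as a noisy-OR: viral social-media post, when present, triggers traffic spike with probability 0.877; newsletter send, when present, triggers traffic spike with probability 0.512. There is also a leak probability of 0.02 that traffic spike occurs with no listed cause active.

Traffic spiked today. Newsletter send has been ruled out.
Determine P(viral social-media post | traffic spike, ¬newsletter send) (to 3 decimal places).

Under noisy-OR, P(traffic spike | causes) = 1 − (1−0.02)·∏(1−qᵢ) over the active causes.
P(traffic spike | ¬newsletter send) = 0.02*0.66 + 0.87946*0.34 = 0.013200 + 0.299016 = 0.312216
The viral social-media post-present share is 0.87946*0.34 = 0.299016.
Hence the posterior is 0.299016/0.312216 ≈ 0.958.

P(viral social-media post | traffic spike, ¬newsletter send) ≈ 0.958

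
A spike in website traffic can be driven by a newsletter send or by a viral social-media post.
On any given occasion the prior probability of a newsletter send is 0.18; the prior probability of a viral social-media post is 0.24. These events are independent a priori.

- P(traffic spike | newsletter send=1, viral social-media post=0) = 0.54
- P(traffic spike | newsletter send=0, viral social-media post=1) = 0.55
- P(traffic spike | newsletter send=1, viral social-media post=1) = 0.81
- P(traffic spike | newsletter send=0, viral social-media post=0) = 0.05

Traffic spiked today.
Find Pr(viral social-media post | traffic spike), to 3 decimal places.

Pr(viral social-media post | traffic spike) ≈ 0.577

Numerator (weight on configurations with viral social-media post): 0.108240 + 0.034992 = 0.143232
Denominator P(traffic spike): 0.05×0.82×0.76 + 0.55×0.82×0.24 + 0.54×0.18×0.76 + 0.81×0.18×0.24 = 0.248264
P(viral social-media post | traffic spike) = 0.143232/0.248264 ≈ 0.577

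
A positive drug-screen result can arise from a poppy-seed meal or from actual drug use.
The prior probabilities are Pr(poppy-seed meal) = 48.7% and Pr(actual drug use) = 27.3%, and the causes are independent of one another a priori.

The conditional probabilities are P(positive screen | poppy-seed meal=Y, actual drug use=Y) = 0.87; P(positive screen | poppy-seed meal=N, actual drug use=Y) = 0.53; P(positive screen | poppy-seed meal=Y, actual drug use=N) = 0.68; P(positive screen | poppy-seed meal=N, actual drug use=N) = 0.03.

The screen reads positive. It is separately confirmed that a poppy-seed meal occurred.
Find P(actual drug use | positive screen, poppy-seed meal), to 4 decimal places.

P(actual drug use | positive screen, poppy-seed meal) ≈ 0.3245

Weight on actual drug use=true, given the evidence: 0.87·0.273 = 0.237510
Normalizer over all consistent configurations: 0.68·0.727 + 0.87·0.273 = 0.731870
P(actual drug use | positive screen, poppy-seed meal) = 0.237510/0.731870 ≈ 0.3245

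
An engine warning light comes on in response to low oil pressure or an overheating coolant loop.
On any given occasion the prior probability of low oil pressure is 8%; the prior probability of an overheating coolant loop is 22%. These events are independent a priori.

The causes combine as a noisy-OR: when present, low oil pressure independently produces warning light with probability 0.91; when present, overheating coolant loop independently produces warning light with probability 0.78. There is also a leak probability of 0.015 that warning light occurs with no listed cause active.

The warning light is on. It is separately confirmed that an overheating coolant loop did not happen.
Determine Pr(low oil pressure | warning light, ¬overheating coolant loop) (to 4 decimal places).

Under noisy-OR, P(warning light | causes) = 1 − (1−0.015)·∏(1−qᵢ) over the active causes.
P(warning light | ¬overheating coolant loop) = 0.015×0.92 + 0.91135×0.08 = 0.013800 + 0.072908 = 0.086708
The low oil pressure-present share is 0.91135×0.08 = 0.072908.
Hence the posterior is 0.072908/0.086708 ≈ 0.8408.

Pr(low oil pressure | warning light, ¬overheating coolant loop) ≈ 0.8408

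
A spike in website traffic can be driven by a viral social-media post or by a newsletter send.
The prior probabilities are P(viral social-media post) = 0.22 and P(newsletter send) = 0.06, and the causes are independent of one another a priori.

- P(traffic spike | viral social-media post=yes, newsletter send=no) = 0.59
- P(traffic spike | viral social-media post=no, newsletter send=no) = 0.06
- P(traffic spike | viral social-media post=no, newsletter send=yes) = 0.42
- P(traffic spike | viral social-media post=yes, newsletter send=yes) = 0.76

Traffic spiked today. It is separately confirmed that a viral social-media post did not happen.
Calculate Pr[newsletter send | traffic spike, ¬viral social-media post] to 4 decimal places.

Weight on newsletter send=true, given the evidence: 0.42·0.06 = 0.025200
Denominator P(traffic spike | ¬viral social-media post): 0.06·0.94 + 0.42·0.06 = 0.081600
Posterior = 0.025200 / 0.081600 ≈ 0.3088

Pr[newsletter send | traffic spike, ¬viral social-media post] ≈ 0.3088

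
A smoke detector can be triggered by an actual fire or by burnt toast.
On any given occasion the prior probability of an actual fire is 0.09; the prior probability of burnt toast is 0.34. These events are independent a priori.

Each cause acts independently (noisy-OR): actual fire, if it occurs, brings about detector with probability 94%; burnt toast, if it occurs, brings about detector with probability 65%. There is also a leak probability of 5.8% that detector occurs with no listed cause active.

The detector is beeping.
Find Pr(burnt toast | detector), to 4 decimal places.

Pr(burnt toast | detector) ≈ 0.7232

Under noisy-OR, P(detector | causes) = 1 − (1−0.058)·∏(1−qᵢ) over the active causes.
Numerator (weight on configurations with burnt toast): 0.207391 + 0.029995 = 0.237386
Normalizer over all consistent configurations: 0.058·0.91·0.66 + 0.6703·0.91·0.34 + 0.94348·0.09·0.66 + 0.980218·0.09·0.34 = 0.328264
P(burnt toast | detector) = 0.237386/0.328264 ≈ 0.7232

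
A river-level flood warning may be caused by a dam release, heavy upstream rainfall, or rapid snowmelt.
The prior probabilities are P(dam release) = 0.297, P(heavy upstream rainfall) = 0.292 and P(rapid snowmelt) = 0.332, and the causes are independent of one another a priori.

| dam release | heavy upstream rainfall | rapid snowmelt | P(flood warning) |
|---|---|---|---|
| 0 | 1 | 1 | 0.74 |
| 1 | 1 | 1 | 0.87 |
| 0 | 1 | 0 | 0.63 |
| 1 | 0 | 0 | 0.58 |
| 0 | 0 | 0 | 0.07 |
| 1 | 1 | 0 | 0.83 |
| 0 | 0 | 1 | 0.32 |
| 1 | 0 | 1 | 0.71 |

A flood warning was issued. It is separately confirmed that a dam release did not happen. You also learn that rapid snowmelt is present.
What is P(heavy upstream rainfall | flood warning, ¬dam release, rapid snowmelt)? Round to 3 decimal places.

P(flood warning | ¬dam release, rapid snowmelt) = 0.32·0.708 + 0.74·0.292 = 0.226560 + 0.216080 = 0.442640
The heavy upstream rainfall-present share is 0.74·0.292 = 0.216080.
P(heavy upstream rainfall | flood warning, ¬dam release, rapid snowmelt) = 0.216080 / 0.442640 ≈ 0.488

P(heavy upstream rainfall | flood warning, ¬dam release, rapid snowmelt) ≈ 0.488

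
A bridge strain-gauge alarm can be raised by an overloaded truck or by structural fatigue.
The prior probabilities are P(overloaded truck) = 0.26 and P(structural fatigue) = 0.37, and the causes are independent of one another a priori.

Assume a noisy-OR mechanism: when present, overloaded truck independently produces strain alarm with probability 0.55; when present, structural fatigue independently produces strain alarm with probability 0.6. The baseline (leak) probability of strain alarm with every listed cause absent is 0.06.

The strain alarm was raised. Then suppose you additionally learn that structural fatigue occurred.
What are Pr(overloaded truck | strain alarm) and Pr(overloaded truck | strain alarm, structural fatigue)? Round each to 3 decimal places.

Under noisy-OR, P(strain alarm | causes) = 1 − (1−0.06)·∏(1−qᵢ) over the active causes.
Numerator (weight on configurations with overloaded truck): 0.094513 + 0.079923 = 0.174436
Normalizer over all consistent configurations: 0.06·0.74·0.63 + 0.624·0.74·0.37 + 0.577·0.26·0.63 + 0.8308·0.26·0.37 = 0.373259
P(overloaded truck | strain alarm) = 0.174436/0.373259 ≈ 0.467

Now also conditioning on structural fatigue=true:
Weight on overloaded truck=true, given the evidence: 0.8308×0.26 = 0.216008
Normalizer over all consistent configurations: 0.624×0.74 + 0.8308×0.26 = 0.677768
Posterior = 0.216008 / 0.677768 ≈ 0.319

Pr(overloaded truck | strain alarm) ≈ 0.467; Pr(overloaded truck | strain alarm, structural fatigue) ≈ 0.319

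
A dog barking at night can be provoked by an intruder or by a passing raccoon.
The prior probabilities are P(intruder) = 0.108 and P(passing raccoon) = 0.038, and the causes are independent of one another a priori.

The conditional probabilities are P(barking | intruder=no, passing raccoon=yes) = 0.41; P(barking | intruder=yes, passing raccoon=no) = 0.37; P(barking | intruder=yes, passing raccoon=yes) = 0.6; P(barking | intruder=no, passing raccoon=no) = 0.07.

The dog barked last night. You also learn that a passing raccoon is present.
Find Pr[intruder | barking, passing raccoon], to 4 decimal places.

Pr[intruder | barking, passing raccoon] ≈ 0.1505

P(barking | passing raccoon) = 0.41·0.892 + 0.6·0.108 = 0.365720 + 0.064800 = 0.430520
The intruder-present share is 0.6·0.108 = 0.064800.
Hence the posterior is 0.064800/0.430520 ≈ 0.1505.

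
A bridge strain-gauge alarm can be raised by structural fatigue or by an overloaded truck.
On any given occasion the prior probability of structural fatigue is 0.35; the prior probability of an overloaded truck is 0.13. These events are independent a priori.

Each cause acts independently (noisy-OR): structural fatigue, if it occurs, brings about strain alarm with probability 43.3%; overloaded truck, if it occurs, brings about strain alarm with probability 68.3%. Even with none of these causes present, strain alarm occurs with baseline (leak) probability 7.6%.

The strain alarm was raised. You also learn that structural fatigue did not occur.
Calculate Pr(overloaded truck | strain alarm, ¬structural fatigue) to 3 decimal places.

Under noisy-OR, P(strain alarm | causes) = 1 − (1−0.076)·∏(1−qᵢ) over the active causes.
P(strain alarm | ¬structural fatigue) = 0.076·0.87 + 0.707092·0.13 = 0.066120 + 0.091922 = 0.158042
Of this, 0.091922 comes from 0.707092·0.13 (the overloaded truck=true cases).
So P(overloaded truck | strain alarm, ¬structural fatigue) = 0.091922/0.158042 ≈ 0.582.

Pr(overloaded truck | strain alarm, ¬structural fatigue) ≈ 0.582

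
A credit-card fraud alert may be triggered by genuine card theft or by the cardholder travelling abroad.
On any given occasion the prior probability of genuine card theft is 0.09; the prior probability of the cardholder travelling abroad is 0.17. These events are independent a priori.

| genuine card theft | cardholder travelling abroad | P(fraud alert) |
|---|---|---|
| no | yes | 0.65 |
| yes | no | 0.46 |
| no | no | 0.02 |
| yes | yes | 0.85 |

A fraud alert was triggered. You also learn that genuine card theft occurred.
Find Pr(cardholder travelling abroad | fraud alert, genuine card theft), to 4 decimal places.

Pr(cardholder travelling abroad | fraud alert, genuine card theft) ≈ 0.2746

Numerator (weight on configurations with cardholder travelling abroad): 0.85*0.17 = 0.144500
Normalizer over all consistent configurations: 0.46*0.83 + 0.85*0.17 = 0.526300
Posterior = 0.144500 / 0.526300 ≈ 0.2746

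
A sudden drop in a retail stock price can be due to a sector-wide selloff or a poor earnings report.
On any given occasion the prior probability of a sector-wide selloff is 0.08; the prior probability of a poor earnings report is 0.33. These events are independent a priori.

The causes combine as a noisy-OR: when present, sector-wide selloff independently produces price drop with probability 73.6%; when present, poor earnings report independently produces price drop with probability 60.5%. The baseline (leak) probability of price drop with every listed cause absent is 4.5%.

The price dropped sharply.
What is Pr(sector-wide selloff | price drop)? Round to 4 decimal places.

Under noisy-OR, P(price drop | causes) = 1 − (1−0.045)·∏(1−qᵢ) over the active causes.
Weight on sector-wide selloff=true, given the evidence: 0.040086 + 0.023771 = 0.063857
The normalizing constant is 0.045×0.92×0.67 + 0.622775×0.92×0.33 + 0.74788×0.08×0.67 + 0.900413×0.08×0.33 = 0.280669
Posterior = 0.063857 / 0.280669 ≈ 0.2275

Pr(sector-wide selloff | price drop) ≈ 0.2275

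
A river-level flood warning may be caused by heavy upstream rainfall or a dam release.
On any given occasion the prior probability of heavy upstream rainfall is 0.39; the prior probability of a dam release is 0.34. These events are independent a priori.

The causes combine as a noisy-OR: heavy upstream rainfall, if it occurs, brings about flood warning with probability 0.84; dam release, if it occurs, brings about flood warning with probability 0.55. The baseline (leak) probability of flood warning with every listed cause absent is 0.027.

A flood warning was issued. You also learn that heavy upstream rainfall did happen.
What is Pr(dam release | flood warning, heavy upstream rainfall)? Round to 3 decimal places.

Under noisy-OR, P(flood warning | causes) = 1 − (1−0.027)·∏(1−qᵢ) over the active causes.
Enumerate both values of dam release and weight by the priors:
  P(flood warning | heavy upstream rainfall) = 0.84432×0.66 + 0.929944×0.34
        = 0.557251 + 0.316181 = 0.873432
Keeping only the dam release-present terms gives 0.316181, so
  P(dam release | flood warning, heavy upstream rainfall) = 0.316181 / 0.873432 ≈ 0.362

Pr(dam release | flood warning, heavy upstream rainfall) ≈ 0.362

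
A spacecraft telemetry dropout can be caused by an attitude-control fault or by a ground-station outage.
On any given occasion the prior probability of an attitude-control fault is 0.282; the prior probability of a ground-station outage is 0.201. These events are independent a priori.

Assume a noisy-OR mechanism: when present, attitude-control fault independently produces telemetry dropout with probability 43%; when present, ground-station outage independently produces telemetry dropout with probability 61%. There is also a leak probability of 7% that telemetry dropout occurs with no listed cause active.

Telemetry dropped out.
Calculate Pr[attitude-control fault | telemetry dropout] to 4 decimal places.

Pr[attitude-control fault | telemetry dropout] ≈ 0.5331

Under noisy-OR, P(telemetry dropout | causes) = 1 − (1−0.07)·∏(1−qᵢ) over the active causes.
Enumerate the 4 (attitude-control fault, ground-station outage) configurations and weight by the priors:
  P(telemetry dropout) = 0.07*0.718*0.799 + 0.6373*0.718*0.201 + 0.4699*0.282*0.799 + 0.793261*0.282*0.201
        = 0.040158 + 0.091974 + 0.105877 + 0.044964 = 0.282973
The terms with attitude-control fault present sum to 0.150841, so
  P(attitude-control fault | telemetry dropout) = 0.150841 / 0.282973 ≈ 0.5331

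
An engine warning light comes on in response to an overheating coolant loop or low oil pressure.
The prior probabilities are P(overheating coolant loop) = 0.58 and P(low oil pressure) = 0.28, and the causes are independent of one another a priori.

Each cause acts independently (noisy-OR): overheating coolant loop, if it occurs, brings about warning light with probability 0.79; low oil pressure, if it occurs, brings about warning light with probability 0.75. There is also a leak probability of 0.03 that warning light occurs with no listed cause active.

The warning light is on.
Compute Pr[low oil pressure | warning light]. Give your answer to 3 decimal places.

Under noisy-OR, P(warning light | causes) = 1 − (1−0.03)·∏(1−qᵢ) over the active causes.
Numerator (weight on configurations with low oil pressure): 0.089082 + 0.154130 = 0.243212
The normalizing constant is 0.03×0.42×0.72 + 0.7575×0.42×0.28 + 0.7963×0.58×0.72 + 0.949075×0.58×0.28 = 0.584819
P(low oil pressure | warning light) = 0.243212/0.584819 ≈ 0.416

Pr[low oil pressure | warning light] ≈ 0.416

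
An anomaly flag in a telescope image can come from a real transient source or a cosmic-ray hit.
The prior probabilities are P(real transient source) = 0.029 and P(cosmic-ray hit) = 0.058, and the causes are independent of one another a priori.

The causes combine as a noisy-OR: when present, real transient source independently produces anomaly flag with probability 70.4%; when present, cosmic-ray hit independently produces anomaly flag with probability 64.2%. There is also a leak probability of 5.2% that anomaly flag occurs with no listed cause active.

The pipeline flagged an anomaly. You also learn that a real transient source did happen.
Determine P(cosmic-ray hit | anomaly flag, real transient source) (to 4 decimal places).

P(cosmic-ray hit | anomaly flag, real transient source) ≈ 0.0715

Under noisy-OR, P(anomaly flag | causes) = 1 − (1−0.052)·∏(1−qᵢ) over the active causes.
P(anomaly flag | real transient source) = 0.719392×0.942 + 0.899542×0.058 = 0.677667 + 0.052173 = 0.729840
Restricting to configurations with cosmic-ray hit present: 0.899542×0.058 = 0.052173.
Hence the posterior is 0.052173/0.729840 ≈ 0.0715.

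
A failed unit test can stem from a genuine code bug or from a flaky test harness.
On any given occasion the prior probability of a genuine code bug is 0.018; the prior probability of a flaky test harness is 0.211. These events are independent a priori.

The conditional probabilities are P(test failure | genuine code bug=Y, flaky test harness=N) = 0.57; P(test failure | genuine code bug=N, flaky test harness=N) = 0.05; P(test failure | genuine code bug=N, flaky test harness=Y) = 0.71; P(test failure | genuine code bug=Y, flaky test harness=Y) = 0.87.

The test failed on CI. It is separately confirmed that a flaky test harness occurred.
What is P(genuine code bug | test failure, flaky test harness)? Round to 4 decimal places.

P(genuine code bug | test failure, flaky test harness) ≈ 0.0220

P(test failure | flaky test harness) = 0.71×0.982 + 0.87×0.018 = 0.697220 + 0.015660 = 0.712880
Restricting to configurations with genuine code bug present: 0.87×0.018 = 0.015660.
So P(genuine code bug | test failure, flaky test harness) = 0.015660/0.712880 ≈ 0.0220.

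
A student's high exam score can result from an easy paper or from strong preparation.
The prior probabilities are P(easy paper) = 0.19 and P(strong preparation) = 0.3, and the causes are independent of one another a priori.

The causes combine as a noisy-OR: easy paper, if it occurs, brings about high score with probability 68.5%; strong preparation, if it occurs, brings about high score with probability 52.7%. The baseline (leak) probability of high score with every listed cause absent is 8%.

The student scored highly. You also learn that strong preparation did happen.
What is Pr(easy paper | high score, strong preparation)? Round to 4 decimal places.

Under noisy-OR, P(high score | causes) = 1 − (1−0.08)·∏(1−qᵢ) over the active causes.
Numerator (weight on configurations with easy paper): 0.862925·0.19 = 0.163956
Denominator P(high score | strong preparation): 0.56484·0.81 + 0.862925·0.19 = 0.621476
Posterior = 0.163956 / 0.621476 ≈ 0.2638

Pr(easy paper | high score, strong preparation) ≈ 0.2638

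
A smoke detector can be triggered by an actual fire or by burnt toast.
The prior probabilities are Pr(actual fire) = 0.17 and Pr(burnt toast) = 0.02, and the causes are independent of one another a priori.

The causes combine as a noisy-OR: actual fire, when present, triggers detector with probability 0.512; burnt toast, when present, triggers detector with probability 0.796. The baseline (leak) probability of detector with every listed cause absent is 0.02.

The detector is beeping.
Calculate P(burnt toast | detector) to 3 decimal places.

P(burnt toast | detector) ≈ 0.137

Under noisy-OR, P(detector | causes) = 1 − (1−0.02)·∏(1−qᵢ) over the active causes.
By total probability over the 4 (actual fire, burnt toast) configurations:
  P(detector) = 0.02×0.83×0.98 + 0.80008×0.83×0.02 + 0.52176×0.17×0.98 + 0.902439×0.17×0.02
        = 0.016268 + 0.013281 + 0.086925 + 0.003068 = 0.119542
Configurations with burnt toast contribute 0.016349, so
  P(burnt toast | detector) = 0.016349 / 0.119542 ≈ 0.137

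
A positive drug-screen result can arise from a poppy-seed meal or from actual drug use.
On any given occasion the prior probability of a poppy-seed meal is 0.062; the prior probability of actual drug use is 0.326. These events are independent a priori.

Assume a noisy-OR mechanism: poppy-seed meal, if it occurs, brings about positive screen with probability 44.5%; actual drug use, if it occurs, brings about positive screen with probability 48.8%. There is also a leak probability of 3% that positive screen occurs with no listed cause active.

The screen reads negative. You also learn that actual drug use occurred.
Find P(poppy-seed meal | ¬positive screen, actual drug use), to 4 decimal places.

Under noisy-OR, P(positive screen | causes) = 1 − (1−0.03)·∏(1−qᵢ) over the active causes.
For the numerator, keep only poppy-seed meal=true terms: 0.275635·0.062 = 0.017089
Denominator P(¬positive screen | actual drug use): 0.49664·0.938 + 0.275635·0.062 = 0.482937
Posterior = 0.017089 / 0.482937 ≈ 0.0354

P(poppy-seed meal | ¬positive screen, actual drug use) ≈ 0.0354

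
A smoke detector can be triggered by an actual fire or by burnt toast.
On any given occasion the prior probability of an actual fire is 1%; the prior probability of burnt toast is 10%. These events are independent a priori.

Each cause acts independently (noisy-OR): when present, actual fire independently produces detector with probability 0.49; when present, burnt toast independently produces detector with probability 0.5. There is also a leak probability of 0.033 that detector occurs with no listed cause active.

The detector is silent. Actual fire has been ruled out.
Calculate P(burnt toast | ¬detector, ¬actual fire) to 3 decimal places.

Under noisy-OR, P(detector | causes) = 1 − (1−0.033)·∏(1−qᵢ) over the active causes.
By total probability over both values of burnt toast:
  P(¬detector | ¬actual fire) = 0.967×0.9 + 0.4835×0.1
        = 0.870300 + 0.048350 = 0.918650
The terms with burnt toast present sum to 0.048350, so
  P(burnt toast | ¬detector, ¬actual fire) = 0.048350 / 0.918650 ≈ 0.053

P(burnt toast | ¬detector, ¬actual fire) ≈ 0.053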